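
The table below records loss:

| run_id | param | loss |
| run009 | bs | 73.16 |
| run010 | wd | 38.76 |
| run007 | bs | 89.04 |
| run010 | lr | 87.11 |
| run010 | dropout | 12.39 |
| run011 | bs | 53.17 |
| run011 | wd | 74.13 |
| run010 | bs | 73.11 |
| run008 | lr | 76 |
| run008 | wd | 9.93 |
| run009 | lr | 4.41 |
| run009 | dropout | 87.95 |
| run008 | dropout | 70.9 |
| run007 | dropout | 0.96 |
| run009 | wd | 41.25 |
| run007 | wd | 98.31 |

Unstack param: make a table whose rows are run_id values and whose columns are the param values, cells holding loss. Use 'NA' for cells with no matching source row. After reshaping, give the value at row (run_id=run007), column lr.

NA

No long-format row has run_id=run007 and param=lr, so the cell is NA.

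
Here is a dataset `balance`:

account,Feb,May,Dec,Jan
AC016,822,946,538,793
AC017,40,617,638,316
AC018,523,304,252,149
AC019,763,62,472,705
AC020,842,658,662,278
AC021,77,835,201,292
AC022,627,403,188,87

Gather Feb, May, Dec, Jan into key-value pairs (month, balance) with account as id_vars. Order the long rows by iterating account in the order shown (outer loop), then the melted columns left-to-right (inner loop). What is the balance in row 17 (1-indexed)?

28 rows total (7 × 4). Row 17: index ⌊(17-1)/4⌋ = 4 into account → AC020; (17-1) mod 4 = 0 into the melted columns → Feb.
So row 17 is (AC020, Feb, 842); balance = 842.

842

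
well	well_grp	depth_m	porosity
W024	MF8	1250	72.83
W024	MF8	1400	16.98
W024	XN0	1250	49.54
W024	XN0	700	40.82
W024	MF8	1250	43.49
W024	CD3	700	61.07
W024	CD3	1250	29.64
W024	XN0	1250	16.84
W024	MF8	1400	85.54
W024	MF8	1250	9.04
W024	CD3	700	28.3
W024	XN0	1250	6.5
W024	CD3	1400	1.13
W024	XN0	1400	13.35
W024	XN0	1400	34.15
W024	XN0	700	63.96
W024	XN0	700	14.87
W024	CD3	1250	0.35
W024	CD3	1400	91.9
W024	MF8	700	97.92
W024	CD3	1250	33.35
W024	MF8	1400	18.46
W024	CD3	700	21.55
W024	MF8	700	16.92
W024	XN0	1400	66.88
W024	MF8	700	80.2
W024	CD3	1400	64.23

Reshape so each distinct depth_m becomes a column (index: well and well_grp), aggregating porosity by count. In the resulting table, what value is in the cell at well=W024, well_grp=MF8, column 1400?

Rows with well=W024, well_grp=MF8 and depth_m=1400: porosity values are 16.98, 85.54, 18.46.
3 rows match — count = 3.

3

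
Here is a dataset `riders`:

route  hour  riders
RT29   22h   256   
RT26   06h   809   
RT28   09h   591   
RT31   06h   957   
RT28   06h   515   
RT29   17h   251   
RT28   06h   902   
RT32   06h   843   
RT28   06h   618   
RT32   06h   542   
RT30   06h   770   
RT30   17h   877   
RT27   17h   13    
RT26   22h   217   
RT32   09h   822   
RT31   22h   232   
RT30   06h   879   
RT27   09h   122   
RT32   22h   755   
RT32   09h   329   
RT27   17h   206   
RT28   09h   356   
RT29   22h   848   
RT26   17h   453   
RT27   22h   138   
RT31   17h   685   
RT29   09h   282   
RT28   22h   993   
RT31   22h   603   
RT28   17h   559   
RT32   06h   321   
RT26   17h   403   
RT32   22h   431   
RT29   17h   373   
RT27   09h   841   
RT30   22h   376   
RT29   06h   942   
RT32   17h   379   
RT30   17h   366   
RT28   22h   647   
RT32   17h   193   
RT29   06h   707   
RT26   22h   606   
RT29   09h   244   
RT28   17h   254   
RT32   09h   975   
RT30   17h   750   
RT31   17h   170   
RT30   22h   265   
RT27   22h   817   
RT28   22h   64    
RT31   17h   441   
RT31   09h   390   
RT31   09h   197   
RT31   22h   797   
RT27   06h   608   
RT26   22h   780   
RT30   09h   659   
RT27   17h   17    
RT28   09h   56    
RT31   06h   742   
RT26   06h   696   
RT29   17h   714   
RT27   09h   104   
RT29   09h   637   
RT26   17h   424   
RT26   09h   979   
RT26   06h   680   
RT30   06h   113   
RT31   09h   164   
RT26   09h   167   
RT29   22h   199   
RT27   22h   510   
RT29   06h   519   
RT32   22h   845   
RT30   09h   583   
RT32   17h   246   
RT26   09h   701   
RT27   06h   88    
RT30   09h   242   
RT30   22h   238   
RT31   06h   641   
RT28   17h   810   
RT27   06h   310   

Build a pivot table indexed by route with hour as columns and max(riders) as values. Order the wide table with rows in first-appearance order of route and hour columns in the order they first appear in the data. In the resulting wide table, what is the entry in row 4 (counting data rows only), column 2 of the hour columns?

957

With rows in first-appearance order of route, row 4 is route=RT31. hour columns in first-appearance order: 22h, 06h, 09h, 17h; column 2 is 06h.
Long rows with route=RT31, hour=06h: max(957, 742, 641) = 957.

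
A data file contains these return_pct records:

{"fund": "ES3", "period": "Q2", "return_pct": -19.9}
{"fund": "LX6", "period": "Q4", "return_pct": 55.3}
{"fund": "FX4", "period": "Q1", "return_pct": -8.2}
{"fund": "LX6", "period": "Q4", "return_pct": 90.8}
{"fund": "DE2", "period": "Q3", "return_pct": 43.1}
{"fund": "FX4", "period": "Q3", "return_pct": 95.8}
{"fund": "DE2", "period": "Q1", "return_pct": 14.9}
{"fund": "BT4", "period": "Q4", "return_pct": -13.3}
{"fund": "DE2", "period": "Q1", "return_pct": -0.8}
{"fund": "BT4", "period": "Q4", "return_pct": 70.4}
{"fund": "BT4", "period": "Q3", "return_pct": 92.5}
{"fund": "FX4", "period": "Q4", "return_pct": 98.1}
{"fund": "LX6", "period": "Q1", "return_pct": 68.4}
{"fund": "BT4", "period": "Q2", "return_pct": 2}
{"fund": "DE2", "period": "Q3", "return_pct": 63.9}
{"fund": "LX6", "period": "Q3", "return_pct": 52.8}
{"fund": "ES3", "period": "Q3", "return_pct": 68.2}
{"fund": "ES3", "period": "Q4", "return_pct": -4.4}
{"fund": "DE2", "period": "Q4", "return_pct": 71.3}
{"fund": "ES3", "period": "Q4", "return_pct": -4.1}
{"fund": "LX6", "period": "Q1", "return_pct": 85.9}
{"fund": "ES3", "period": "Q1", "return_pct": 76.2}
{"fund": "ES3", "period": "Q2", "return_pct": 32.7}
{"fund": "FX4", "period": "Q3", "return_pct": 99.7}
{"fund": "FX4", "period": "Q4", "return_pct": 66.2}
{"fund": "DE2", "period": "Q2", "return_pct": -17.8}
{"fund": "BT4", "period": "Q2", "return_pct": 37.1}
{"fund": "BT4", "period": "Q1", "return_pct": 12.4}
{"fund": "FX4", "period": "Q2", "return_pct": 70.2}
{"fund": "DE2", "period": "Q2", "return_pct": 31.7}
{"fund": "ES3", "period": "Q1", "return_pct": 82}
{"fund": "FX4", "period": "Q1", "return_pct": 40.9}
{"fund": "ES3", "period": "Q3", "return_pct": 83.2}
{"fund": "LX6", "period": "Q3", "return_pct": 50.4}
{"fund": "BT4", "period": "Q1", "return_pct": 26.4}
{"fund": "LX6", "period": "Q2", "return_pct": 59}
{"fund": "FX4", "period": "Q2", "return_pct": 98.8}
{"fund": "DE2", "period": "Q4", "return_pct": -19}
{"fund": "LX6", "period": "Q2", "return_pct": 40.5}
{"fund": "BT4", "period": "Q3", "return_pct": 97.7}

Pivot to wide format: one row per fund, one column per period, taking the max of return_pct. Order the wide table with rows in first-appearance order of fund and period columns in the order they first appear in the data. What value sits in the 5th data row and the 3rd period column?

26.4

With rows in first-appearance order of fund, row 5 is fund=BT4. period columns in first-appearance order: Q2, Q4, Q1, Q3; column 3 is Q1.
Long rows with fund=BT4, period=Q1: max(12.4, 26.4) = 26.4.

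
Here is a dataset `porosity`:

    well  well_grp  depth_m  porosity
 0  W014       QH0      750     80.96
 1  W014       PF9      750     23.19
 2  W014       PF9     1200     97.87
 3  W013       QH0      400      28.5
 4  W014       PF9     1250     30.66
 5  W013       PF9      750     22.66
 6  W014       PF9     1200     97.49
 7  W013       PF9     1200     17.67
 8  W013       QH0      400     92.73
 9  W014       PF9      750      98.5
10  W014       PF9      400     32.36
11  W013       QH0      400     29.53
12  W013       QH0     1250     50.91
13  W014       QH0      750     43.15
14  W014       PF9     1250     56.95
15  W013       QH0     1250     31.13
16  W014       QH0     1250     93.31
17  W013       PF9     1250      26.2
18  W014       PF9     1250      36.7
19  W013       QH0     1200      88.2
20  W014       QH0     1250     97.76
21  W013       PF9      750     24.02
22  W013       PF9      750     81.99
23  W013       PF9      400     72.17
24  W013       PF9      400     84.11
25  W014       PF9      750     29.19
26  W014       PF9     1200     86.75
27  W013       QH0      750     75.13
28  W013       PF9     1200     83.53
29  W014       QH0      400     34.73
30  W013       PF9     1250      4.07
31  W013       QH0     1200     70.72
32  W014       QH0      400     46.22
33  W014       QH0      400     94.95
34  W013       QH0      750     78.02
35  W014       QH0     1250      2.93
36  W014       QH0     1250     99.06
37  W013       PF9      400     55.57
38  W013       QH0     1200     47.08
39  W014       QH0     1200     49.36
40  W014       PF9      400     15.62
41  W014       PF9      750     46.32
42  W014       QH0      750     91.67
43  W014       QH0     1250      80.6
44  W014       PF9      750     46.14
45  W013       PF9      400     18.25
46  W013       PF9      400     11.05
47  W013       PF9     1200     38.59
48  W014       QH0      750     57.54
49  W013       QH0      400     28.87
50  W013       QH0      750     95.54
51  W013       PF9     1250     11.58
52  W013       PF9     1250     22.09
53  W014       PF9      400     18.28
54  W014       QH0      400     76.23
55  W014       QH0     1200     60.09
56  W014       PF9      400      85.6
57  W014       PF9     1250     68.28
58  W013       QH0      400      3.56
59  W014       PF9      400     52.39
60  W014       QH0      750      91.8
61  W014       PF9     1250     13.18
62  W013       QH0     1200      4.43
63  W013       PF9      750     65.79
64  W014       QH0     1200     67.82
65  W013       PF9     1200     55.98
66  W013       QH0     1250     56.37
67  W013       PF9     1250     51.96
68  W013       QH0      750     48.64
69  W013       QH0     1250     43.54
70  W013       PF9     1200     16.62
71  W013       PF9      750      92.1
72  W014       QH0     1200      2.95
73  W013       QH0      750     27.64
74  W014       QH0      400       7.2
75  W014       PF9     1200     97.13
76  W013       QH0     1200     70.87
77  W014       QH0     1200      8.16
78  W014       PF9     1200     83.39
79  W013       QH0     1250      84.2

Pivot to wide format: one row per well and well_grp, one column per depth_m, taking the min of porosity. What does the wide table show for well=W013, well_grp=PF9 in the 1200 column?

16.62

Rows with well=W013, well_grp=PF9 and depth_m=1200: porosity values are 17.67, 83.53, 38.59, 55.98, 16.62.
min(17.67, 83.53, 38.59, 55.98, 16.62) = 16.62.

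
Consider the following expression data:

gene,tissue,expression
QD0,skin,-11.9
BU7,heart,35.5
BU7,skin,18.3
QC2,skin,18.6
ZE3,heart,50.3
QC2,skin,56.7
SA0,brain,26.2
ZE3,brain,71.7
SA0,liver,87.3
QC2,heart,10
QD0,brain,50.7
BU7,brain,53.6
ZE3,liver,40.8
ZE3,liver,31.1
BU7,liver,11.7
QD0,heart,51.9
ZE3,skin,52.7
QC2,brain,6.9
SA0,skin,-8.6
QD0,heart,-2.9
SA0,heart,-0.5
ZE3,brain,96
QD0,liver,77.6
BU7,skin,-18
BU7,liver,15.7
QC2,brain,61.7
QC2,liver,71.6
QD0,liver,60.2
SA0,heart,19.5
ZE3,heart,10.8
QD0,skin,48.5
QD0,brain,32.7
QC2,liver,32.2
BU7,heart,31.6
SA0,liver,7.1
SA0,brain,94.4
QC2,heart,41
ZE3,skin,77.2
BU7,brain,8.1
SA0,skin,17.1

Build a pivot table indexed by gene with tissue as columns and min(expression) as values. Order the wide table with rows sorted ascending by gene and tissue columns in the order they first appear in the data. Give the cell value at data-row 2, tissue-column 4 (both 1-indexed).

With rows sorted ascending by gene, row 2 is gene=QC2. tissue columns in first-appearance order: skin, heart, brain, liver; column 4 is liver.
Long rows with gene=QC2, tissue=liver: min(71.6, 32.2) = 32.2.

32.2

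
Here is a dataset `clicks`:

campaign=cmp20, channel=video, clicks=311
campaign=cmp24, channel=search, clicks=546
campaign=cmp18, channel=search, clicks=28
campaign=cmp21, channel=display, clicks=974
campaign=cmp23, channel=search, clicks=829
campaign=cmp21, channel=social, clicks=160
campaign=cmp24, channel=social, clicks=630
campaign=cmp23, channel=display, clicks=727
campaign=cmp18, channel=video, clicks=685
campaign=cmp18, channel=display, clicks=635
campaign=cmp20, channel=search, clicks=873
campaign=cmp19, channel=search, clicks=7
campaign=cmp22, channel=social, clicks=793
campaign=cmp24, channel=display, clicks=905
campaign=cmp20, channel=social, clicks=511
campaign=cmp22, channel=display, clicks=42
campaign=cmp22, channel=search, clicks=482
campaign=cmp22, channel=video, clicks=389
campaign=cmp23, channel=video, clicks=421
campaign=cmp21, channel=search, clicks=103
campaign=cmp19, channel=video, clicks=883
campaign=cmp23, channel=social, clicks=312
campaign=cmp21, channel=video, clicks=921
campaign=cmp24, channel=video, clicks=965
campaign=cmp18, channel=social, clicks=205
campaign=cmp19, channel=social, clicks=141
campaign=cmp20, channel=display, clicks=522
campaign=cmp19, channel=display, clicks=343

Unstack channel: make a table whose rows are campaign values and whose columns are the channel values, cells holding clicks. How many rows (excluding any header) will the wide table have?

7

7 distinct campaign values → 7 rows.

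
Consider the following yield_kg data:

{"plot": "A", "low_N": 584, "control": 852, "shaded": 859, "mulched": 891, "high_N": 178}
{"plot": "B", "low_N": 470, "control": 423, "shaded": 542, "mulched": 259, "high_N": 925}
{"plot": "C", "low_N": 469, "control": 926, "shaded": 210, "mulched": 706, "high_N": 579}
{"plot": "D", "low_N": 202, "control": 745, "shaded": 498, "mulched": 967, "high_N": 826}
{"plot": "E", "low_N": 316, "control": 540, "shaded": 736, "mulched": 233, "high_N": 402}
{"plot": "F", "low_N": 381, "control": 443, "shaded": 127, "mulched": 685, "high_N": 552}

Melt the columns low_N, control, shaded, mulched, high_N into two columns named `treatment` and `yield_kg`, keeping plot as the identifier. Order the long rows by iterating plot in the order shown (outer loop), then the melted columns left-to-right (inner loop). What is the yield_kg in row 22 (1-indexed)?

540

30 rows total (6 × 5). Row 22: index ⌊(22-1)/5⌋ = 4 into plot → E; (22-1) mod 5 = 1 into the melted columns → control.
So row 22 is (E, control, 540); yield_kg = 540.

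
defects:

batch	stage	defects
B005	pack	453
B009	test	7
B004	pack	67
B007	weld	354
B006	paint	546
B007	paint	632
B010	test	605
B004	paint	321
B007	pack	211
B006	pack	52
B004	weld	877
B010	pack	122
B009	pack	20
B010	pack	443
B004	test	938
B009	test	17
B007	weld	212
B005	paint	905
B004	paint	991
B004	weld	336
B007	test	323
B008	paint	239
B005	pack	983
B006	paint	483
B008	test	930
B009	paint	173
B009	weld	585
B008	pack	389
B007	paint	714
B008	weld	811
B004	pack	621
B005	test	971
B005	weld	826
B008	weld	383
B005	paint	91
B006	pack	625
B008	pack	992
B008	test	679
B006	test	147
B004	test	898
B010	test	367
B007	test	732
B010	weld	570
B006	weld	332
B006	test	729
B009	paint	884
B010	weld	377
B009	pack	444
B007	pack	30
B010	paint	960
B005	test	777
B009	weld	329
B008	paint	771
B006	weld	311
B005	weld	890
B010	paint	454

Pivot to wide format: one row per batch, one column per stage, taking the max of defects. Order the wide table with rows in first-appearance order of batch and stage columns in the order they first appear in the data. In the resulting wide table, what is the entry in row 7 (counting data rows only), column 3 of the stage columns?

With rows in first-appearance order of batch, row 7 is batch=B008. stage columns in first-appearance order: pack, test, weld, paint; column 3 is weld.
Long rows with batch=B008, stage=weld: max(811, 383) = 811.

811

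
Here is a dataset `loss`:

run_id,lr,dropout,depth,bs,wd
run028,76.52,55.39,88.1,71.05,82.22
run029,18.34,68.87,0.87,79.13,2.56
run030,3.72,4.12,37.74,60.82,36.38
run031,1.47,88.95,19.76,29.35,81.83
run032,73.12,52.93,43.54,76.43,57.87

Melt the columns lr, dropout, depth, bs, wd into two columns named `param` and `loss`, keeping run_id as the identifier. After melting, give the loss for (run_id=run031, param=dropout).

88.95

Unpivoting turns each (run_id, wide-column) pair into one long row.
The wide cell at row run031, column dropout holds 88.95, so the long row (run031, dropout) has loss=88.95.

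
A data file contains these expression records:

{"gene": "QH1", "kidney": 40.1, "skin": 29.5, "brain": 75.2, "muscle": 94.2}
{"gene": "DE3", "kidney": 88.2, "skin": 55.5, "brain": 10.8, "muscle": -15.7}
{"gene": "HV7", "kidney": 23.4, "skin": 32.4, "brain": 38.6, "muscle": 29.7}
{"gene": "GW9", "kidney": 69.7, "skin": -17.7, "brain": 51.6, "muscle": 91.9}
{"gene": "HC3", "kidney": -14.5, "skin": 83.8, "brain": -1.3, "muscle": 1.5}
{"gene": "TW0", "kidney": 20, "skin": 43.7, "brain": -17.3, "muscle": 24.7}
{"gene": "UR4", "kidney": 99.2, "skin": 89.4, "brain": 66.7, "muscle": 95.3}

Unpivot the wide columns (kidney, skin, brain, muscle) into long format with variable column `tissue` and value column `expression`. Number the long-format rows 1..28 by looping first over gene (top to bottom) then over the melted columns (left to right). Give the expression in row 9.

28 rows total (7 × 4). Row 9: index ⌊(9-1)/4⌋ = 2 into gene → HV7; (9-1) mod 4 = 0 into the melted columns → kidney.
So row 9 is (HV7, kidney, 23.4); expression = 23.4.

23.4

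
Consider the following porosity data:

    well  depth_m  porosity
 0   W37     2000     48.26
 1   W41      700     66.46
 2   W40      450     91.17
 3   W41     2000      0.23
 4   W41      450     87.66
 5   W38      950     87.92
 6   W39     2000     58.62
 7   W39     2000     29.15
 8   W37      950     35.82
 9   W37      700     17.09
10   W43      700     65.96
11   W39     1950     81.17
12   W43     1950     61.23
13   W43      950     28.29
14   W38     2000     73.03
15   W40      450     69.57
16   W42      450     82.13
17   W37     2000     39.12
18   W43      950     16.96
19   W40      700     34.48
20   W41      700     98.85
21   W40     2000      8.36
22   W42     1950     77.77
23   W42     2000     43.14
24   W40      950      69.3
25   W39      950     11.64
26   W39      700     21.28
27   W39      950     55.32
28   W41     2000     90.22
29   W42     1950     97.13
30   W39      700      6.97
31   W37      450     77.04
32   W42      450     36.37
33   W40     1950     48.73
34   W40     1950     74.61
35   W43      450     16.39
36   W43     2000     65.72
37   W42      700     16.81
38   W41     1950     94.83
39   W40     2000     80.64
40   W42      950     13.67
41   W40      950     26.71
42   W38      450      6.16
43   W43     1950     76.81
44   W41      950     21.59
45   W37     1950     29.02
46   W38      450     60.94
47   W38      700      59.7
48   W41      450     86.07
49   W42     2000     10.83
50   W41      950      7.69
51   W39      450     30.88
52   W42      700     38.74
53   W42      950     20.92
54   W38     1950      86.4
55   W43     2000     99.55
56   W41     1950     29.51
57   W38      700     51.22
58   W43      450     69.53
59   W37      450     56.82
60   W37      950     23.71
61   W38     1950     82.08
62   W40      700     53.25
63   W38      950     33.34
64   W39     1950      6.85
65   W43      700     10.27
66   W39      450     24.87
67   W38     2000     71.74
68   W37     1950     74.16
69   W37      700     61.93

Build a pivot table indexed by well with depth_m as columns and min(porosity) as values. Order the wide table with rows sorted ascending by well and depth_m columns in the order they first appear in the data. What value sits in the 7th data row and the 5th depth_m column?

With rows sorted ascending by well, row 7 is well=W43. depth_m columns in first-appearance order: 2000, 700, 450, 950, 1950; column 5 is 1950.
Long rows with well=W43, depth_m=1950: min(61.23, 76.81) = 61.23.

61.23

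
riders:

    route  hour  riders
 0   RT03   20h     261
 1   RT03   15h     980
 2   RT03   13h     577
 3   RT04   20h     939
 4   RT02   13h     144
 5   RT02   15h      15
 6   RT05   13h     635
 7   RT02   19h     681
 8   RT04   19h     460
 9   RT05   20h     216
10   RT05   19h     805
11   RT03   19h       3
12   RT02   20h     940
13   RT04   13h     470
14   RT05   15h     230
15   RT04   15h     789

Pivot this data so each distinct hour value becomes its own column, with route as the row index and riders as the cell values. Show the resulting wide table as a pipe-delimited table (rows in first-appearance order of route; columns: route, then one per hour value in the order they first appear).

| route | 20h | 15h | 13h | 19h |
| RT03 | 261 | 980 | 577 | 3 |
| RT04 | 939 | 789 | 470 | 460 |
| RT02 | 940 | 15 | 144 | 681 |
| RT05 | 216 | 230 | 635 | 805 |

Columns: route plus the 4 distinct hour values (20h, 15h, 13h, 19h).
For example, row RT03 column 20h takes riders=261 from the long row (RT03, 20h).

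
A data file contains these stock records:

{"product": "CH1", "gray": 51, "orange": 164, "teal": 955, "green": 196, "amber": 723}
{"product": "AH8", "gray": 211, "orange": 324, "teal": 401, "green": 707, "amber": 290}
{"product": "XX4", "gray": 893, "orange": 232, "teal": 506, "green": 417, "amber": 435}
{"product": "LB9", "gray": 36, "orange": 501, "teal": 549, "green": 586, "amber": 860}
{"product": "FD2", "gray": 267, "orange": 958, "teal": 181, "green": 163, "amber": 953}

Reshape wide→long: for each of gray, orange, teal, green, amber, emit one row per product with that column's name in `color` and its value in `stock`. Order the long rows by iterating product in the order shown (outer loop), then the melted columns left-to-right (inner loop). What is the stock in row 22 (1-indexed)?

25 rows total (5 × 5). Row 22: index ⌊(22-1)/5⌋ = 4 into product → FD2; (22-1) mod 5 = 1 into the melted columns → orange.
So row 22 is (FD2, orange, 958); stock = 958.

958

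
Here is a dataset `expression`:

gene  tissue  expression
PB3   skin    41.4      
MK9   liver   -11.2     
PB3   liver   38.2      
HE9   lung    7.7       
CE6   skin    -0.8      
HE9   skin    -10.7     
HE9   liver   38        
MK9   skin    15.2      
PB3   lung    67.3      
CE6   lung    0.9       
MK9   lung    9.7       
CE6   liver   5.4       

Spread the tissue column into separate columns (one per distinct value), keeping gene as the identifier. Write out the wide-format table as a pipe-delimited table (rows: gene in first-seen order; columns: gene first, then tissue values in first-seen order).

| gene | skin | liver | lung |
| PB3 | 41.4 | 38.2 | 67.3 |
| MK9 | 15.2 | -11.2 | 9.7 |
| HE9 | -10.7 | 38 | 7.7 |
| CE6 | -0.8 | 5.4 | 0.9 |

Columns: gene plus the 3 distinct tissue values (skin, liver, lung).
For example, row PB3 column skin takes expression=41.4 from the long row (PB3, skin).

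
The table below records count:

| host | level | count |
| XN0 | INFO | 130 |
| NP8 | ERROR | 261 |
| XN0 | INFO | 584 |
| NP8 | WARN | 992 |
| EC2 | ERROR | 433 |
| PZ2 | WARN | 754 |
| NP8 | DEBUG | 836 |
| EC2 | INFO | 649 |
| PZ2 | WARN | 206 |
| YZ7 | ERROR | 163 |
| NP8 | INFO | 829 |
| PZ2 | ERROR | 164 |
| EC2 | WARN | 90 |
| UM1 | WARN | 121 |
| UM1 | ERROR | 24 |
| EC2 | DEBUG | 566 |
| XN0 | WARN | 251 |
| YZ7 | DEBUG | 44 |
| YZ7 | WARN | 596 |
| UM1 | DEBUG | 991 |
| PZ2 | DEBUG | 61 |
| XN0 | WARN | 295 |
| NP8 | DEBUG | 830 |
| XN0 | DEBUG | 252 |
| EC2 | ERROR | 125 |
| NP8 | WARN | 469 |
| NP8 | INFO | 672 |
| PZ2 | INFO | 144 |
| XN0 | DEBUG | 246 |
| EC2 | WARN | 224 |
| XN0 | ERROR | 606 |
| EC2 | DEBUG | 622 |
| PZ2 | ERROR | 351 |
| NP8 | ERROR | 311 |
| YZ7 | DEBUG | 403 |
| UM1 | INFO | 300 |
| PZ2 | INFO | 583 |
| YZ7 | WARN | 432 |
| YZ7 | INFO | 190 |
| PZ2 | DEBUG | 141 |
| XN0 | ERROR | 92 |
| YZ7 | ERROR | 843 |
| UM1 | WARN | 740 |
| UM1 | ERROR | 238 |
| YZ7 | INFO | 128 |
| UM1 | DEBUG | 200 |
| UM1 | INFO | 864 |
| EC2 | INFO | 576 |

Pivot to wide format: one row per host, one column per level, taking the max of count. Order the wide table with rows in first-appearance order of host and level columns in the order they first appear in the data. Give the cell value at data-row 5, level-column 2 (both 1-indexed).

843

With rows in first-appearance order of host, row 5 is host=YZ7. level columns in first-appearance order: INFO, ERROR, WARN, DEBUG; column 2 is ERROR.
Long rows with host=YZ7, level=ERROR: max(163, 843) = 843.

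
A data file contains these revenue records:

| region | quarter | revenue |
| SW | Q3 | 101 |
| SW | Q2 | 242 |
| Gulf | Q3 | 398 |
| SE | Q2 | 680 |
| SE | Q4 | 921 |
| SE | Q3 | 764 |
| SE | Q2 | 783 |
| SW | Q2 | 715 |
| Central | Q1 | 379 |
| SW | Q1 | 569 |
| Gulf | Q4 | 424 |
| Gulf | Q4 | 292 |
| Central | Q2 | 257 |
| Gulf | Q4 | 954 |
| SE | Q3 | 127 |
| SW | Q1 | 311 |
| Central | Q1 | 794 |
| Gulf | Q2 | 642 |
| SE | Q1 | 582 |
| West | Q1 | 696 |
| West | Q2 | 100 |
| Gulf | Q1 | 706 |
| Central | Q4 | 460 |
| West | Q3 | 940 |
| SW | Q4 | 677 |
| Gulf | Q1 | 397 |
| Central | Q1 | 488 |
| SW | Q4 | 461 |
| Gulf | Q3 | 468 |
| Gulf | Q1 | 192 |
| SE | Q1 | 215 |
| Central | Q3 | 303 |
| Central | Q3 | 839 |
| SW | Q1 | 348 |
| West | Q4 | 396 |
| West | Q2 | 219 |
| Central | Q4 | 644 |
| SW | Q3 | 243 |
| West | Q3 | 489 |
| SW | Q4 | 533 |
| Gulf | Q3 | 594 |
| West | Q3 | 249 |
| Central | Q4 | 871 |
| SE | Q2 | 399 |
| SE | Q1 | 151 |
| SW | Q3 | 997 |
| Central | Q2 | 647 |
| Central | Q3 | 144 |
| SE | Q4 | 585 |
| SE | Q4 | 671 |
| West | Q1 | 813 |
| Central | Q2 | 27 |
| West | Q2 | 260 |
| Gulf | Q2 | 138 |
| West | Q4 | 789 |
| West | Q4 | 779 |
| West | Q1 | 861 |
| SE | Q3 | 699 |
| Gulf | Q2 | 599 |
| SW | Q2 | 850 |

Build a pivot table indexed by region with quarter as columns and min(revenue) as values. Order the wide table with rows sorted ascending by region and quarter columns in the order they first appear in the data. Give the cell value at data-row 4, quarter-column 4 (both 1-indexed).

With rows sorted ascending by region, row 4 is region=SW. quarter columns in first-appearance order: Q3, Q2, Q4, Q1; column 4 is Q1.
Long rows with region=SW, quarter=Q1: min(569, 311, 348) = 311.

311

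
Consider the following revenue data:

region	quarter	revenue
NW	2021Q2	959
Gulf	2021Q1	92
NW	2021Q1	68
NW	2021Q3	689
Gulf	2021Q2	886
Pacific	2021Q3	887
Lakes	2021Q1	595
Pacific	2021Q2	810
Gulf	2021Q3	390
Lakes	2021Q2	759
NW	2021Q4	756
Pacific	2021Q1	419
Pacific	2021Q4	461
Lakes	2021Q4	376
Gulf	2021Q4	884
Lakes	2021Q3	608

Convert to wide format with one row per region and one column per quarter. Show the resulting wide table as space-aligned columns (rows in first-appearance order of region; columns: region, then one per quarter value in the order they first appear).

Columns: region plus the 4 distinct quarter values (2021Q2, 2021Q1, 2021Q3, 2021Q4).
For example, row NW column 2021Q2 takes revenue=959 from the long row (NW, 2021Q2).

region   2021Q2  2021Q1  2021Q3  2021Q4
NW       959     68      689     756   
Gulf     886     92      390     884   
Pacific  810     419     887     461   
Lakes    759     595     608     376   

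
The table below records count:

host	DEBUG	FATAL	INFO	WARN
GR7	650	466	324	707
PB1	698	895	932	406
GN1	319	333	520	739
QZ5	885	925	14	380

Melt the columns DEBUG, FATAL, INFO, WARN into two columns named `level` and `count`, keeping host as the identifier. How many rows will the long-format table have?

4 host values × 4 melted columns = 16 rows.

16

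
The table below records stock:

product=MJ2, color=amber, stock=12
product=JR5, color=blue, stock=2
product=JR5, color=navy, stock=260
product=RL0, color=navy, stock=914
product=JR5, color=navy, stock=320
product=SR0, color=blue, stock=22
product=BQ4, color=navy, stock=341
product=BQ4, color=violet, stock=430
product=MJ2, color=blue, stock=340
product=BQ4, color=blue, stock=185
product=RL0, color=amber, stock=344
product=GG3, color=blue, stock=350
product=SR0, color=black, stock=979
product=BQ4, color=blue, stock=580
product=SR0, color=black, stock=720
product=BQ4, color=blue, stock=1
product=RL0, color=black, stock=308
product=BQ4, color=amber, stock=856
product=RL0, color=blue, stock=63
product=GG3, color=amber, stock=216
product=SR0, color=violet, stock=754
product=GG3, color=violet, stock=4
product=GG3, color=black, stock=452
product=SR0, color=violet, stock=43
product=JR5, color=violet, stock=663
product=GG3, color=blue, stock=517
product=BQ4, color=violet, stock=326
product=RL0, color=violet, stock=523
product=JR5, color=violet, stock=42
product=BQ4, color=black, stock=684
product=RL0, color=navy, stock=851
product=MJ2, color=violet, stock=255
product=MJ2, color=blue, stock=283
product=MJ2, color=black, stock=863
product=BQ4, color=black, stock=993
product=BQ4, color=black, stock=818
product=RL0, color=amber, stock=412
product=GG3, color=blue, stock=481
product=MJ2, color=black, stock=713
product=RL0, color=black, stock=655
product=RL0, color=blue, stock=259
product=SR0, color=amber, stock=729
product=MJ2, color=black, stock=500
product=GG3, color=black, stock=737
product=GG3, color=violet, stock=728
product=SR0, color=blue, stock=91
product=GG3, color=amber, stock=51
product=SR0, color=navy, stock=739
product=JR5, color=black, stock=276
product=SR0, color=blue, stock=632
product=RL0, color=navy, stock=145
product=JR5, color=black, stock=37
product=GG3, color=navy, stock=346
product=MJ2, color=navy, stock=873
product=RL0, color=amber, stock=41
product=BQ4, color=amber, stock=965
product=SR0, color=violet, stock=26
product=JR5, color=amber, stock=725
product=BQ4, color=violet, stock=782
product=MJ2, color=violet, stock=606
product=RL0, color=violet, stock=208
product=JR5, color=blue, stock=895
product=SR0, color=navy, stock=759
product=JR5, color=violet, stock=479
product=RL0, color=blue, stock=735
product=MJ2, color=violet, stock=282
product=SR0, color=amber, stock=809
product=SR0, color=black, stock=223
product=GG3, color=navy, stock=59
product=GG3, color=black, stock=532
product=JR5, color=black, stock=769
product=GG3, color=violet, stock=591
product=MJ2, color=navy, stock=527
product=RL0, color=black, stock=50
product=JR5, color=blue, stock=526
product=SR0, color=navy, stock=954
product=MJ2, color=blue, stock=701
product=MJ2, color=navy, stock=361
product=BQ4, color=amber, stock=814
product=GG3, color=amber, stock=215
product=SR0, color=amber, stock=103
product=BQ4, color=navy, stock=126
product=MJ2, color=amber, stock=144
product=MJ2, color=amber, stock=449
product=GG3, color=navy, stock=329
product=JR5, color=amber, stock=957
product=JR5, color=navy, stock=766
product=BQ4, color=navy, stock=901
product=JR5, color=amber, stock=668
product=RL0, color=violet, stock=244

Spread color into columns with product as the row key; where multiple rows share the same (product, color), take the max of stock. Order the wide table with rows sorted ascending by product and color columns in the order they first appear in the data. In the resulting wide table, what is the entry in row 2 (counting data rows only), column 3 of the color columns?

346

With rows sorted ascending by product, row 2 is product=GG3. color columns in first-appearance order: amber, blue, navy, violet, black; column 3 is navy.
Long rows with product=GG3, color=navy: max(346, 59, 329) = 346.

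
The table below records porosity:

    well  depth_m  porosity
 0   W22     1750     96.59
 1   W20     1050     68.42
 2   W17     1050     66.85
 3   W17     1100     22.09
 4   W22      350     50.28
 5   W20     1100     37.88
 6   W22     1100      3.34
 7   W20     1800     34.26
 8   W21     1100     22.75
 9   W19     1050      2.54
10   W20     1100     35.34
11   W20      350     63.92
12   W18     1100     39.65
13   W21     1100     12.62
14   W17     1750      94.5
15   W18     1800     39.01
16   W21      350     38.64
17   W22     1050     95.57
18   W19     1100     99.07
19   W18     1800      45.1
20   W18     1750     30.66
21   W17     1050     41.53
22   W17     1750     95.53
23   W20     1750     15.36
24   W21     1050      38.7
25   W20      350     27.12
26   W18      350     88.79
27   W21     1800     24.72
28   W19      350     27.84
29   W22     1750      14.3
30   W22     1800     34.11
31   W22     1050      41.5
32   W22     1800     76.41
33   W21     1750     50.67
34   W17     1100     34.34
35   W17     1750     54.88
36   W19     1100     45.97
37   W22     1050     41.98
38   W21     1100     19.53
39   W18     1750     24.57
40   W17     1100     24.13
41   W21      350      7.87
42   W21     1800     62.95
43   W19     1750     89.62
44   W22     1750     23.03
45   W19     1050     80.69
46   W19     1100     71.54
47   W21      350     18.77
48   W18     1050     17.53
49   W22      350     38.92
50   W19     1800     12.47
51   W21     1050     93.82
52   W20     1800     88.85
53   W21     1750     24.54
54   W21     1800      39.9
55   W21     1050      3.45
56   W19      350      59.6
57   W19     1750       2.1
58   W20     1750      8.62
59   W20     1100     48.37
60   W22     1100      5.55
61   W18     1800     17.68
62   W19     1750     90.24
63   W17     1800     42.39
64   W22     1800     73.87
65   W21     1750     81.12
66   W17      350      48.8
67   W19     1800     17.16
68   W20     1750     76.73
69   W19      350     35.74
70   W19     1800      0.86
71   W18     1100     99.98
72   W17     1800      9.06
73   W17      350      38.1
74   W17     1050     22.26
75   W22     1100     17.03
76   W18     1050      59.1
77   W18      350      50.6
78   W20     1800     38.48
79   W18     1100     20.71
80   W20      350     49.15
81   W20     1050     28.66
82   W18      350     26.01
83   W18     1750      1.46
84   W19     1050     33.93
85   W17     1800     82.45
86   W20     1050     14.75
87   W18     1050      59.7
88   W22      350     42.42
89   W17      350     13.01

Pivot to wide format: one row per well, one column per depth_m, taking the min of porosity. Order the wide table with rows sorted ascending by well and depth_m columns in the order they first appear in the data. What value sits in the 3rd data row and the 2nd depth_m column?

With rows sorted ascending by well, row 3 is well=W19. depth_m columns in first-appearance order: 1750, 1050, 1100, 350, 1800; column 2 is 1050.
Long rows with well=W19, depth_m=1050: min(2.54, 80.69, 33.93) = 2.54.

2.54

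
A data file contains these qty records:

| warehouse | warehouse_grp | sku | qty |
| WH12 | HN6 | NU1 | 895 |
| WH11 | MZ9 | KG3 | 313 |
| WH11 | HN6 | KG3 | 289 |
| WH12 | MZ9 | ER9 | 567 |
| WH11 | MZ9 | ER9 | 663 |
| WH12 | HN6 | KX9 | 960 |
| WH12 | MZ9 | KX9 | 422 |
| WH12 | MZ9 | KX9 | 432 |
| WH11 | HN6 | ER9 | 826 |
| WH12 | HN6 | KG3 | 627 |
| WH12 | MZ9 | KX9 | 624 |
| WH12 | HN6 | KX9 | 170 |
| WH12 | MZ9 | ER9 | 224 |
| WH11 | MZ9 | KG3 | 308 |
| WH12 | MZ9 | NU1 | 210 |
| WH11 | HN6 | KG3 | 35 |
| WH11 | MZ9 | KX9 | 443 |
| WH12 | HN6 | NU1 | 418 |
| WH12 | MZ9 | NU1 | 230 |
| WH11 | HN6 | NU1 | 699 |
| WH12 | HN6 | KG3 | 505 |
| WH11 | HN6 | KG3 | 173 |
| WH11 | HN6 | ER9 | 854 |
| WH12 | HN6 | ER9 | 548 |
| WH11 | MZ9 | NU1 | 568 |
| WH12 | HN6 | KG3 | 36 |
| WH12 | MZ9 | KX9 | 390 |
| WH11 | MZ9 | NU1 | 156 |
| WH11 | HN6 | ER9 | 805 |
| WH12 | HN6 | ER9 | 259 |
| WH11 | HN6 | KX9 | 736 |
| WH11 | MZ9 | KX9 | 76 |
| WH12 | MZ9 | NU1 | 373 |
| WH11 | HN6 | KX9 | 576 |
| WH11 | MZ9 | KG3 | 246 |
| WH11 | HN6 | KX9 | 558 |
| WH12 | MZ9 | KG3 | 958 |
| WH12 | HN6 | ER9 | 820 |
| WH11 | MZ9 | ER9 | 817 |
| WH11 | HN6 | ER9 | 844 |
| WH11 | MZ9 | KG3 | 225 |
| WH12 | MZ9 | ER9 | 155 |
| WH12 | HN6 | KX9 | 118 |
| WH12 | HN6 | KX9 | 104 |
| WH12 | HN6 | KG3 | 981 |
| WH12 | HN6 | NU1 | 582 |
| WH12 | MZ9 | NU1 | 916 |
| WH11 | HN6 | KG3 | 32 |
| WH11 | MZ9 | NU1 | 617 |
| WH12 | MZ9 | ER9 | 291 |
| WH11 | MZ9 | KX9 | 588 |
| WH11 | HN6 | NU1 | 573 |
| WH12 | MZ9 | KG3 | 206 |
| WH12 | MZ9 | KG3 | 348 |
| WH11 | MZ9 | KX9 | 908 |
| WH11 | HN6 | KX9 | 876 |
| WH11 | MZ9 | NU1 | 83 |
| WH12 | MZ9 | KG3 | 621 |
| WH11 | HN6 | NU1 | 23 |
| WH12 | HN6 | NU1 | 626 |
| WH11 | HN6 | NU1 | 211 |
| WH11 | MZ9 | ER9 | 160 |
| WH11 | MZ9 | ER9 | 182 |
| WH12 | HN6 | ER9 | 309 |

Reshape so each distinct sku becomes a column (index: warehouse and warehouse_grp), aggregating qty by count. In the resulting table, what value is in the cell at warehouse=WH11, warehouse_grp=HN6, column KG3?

Rows with warehouse=WH11, warehouse_grp=HN6 and sku=KG3: qty values are 289, 35, 173, 32.
4 rows match — count = 4.

4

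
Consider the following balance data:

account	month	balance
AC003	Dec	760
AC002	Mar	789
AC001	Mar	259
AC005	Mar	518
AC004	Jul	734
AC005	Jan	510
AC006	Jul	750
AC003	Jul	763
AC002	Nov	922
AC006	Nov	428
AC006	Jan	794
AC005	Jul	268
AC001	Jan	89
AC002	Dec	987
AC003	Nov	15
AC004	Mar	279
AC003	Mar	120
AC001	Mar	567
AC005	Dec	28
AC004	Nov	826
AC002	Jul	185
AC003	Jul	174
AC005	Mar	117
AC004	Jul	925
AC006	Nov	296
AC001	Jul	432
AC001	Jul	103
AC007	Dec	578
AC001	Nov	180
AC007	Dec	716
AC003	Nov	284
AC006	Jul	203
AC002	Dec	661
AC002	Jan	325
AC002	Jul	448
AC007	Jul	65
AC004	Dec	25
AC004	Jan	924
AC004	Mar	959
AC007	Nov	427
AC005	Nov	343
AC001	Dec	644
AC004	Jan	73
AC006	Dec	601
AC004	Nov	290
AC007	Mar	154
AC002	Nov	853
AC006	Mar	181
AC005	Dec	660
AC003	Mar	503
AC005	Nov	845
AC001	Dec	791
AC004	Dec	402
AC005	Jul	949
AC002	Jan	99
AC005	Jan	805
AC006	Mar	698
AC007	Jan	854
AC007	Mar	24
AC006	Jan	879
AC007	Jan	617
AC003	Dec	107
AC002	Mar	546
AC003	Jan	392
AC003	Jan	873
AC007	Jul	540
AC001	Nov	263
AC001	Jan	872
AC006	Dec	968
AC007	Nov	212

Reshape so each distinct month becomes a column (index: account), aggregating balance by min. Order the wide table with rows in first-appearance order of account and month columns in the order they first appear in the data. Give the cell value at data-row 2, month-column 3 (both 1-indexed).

185

With rows in first-appearance order of account, row 2 is account=AC002. month columns in first-appearance order: Dec, Mar, Jul, Jan, Nov; column 3 is Jul.
Long rows with account=AC002, month=Jul: min(185, 448) = 185.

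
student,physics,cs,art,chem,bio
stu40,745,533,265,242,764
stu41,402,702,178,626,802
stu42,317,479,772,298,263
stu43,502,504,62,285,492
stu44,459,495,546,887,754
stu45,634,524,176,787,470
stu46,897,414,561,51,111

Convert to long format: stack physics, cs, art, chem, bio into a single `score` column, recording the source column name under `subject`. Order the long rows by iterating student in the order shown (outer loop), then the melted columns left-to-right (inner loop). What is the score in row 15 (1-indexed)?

263

35 rows total (7 × 5). Row 15: index ⌊(15-1)/5⌋ = 2 into student → stu42; (15-1) mod 5 = 4 into the melted columns → bio.
So row 15 is (stu42, bio, 263); score = 263.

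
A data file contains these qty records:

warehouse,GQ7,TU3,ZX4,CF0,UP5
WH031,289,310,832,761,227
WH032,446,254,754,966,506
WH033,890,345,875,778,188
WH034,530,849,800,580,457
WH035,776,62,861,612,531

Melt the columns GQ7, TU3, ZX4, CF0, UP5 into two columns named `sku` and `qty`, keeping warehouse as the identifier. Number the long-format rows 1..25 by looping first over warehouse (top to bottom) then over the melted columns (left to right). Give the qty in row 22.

62

25 rows total (5 × 5). Row 22: index ⌊(22-1)/5⌋ = 4 into warehouse → WH035; (22-1) mod 5 = 1 into the melted columns → TU3.
So row 22 is (WH035, TU3, 62); qty = 62.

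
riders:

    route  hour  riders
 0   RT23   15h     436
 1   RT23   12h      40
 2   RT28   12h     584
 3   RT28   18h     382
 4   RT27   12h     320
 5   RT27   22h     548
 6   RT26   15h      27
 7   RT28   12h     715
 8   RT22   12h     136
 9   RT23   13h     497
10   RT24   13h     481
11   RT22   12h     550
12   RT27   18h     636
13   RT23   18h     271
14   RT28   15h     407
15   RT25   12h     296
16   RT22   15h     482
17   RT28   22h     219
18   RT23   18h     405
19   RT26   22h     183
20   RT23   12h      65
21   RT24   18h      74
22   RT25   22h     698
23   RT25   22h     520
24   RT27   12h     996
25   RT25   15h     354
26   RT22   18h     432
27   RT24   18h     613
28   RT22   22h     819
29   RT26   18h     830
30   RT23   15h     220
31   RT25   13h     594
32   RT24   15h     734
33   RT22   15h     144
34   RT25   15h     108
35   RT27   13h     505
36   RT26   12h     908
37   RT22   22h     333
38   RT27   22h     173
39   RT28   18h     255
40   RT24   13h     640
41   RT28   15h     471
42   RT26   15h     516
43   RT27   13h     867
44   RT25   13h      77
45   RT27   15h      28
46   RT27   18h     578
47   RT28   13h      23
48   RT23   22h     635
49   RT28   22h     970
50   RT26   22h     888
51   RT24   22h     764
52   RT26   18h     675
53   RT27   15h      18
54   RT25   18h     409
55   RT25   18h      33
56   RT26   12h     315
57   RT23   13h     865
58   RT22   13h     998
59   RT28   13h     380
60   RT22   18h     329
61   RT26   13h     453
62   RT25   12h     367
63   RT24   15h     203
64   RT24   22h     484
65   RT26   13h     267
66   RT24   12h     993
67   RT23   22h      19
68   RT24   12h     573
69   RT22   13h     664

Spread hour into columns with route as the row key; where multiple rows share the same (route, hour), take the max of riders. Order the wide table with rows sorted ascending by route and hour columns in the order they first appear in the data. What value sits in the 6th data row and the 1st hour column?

28

With rows sorted ascending by route, row 6 is route=RT27. hour columns in first-appearance order: 15h, 12h, 18h, 22h, 13h; column 1 is 15h.
Long rows with route=RT27, hour=15h: max(28, 18) = 28.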